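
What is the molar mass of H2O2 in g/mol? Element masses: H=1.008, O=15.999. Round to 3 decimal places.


M = sum(count * atomic_mass) over atoms.
M = 2*1.008 + 2*15.999
M = 2.016 + 31.998
M = 34.014 g/mol, rounded to 3 dp:

34.014 g/mol


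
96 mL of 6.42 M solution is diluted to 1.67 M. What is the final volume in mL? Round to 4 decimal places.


Dilution: M1*V1 = M2*V2, solve for V2.
V2 = M1*V1 / M2
V2 = 6.42 * 96 / 1.67
V2 = 616.32 / 1.67
V2 = 369.05389222 mL, rounded to 4 dp:

369.0539 mL


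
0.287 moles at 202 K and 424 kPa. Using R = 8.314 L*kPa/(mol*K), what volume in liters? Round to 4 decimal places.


PV = nRT, solve for V = nRT / P.
nRT = 0.287 * 8.314 * 202 = 481.9958
V = 481.9958 / 424
V = 1.13678255 L, rounded to 4 dp:

1.1368 L


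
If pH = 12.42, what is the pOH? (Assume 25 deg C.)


At 25 deg C, pH + pOH = 14.
pOH = 14 - pH = 14 - 12.42
pOH = 1.58:

1.58


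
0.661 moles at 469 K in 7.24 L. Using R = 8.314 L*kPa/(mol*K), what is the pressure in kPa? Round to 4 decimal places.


PV = nRT, solve for P = nRT / V.
nRT = 0.661 * 8.314 * 469 = 2577.4148
P = 2577.4148 / 7.24
P = 355.99651934 kPa, rounded to 4 dp:

355.9965 kPa


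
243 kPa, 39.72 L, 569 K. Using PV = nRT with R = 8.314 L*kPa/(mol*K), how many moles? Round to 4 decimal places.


PV = nRT, solve for n = PV / (RT).
PV = 243 * 39.72 = 9651.96
RT = 8.314 * 569 = 4730.666
n = 9651.96 / 4730.666
n = 2.04029623 mol, rounded to 4 dp:

2.0403 mol


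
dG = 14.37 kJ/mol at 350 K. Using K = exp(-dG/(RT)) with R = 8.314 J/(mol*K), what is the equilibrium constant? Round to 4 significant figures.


dG is in kJ/mol; multiply by 1000 to match R in J/(mol*K).
RT = 8.314 * 350 = 2909.9 J/mol
exponent = -dG*1000 / (RT) = -(14.37*1000) / 2909.9 = -4.93831403
K = exp(-4.93831403)
K = 0.007166671, rounded to 4 significant figures:

0.007167


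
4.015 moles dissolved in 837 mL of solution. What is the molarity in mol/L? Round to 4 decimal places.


Convert volume to liters: V_L = V_mL / 1000.
V_L = 837 / 1000 = 0.837 L
M = n / V_L = 4.015 / 0.837
M = 4.79689367 mol/L, rounded to 4 dp:

4.7969 mol/L


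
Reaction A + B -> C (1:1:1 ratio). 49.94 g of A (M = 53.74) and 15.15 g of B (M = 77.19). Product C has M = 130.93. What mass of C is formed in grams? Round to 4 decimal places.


Find moles of each reactant; the smaller value is the limiting reagent in a 1:1:1 reaction, so moles_C equals moles of the limiter.
n_A = mass_A / M_A = 49.94 / 53.74 = 0.929289 mol
n_B = mass_B / M_B = 15.15 / 77.19 = 0.196269 mol
Limiting reagent: B (smaller), n_limiting = 0.196269 mol
mass_C = n_limiting * M_C = 0.196269 * 130.93
mass_C = 25.69750017 g, rounded to 4 dp:

25.6975 g


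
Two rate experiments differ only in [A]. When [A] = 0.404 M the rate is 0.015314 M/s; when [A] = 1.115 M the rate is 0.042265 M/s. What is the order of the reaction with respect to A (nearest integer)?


Rate is proportional to [A]^n, so rate2/rate1 = ([A]2/[A]1)^n. Take logs to solve for n.
rate2/rate1 = 0.042265 / 0.015314 = 2.7599
[A]2/[A]1 = 1.115 / 0.404 = 2.7599
n = ln(2.7599) / ln(2.7599) = 1.0
Nearest integer order:

1


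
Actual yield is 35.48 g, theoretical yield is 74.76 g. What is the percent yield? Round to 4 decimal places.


% yield = 100 * actual / theoretical
% yield = 100 * 35.48 / 74.76
% yield = 47.45853398 %, rounded to 4 dp:

47.4585 %


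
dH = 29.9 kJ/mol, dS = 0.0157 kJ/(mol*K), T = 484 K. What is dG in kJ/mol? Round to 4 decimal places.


Gibbs: dG = dH - T*dS (consistent units, dS already in kJ/(mol*K)).
T*dS = 484 * 0.0157 = 7.5988
dG = 29.9 - (7.5988)
dG = 22.3012 kJ/mol, rounded to 4 dp:

22.3012 kJ/mol


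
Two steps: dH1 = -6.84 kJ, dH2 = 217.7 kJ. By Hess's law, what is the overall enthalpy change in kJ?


Hess's law: enthalpy is a state function, so add the step enthalpies.
dH_total = dH1 + dH2 = -6.84 + (217.7)
dH_total = 210.86 kJ:

210.86 kJ


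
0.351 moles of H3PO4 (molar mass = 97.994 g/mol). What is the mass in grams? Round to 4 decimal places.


mass = n * M
mass = 0.351 * 97.994
mass = 34.395894 g, rounded to 4 dp:

34.3959 g


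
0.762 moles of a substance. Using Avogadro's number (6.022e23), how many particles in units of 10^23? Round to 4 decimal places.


N = n * NA, then divide by 1e23 for the requested units.
N / 1e23 = n * 6.022
N / 1e23 = 0.762 * 6.022
N / 1e23 = 4.588764, rounded to 4 dp:

4.5888


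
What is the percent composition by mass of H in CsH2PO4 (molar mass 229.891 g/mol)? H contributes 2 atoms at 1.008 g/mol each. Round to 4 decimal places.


pct = 100 * (n_elem * M_elem) / M_total
mass_contribution = 2 * 1.008 = 2.016 g/mol
pct = 100 * 2.016 / 229.891
pct = 0.87693733 %, rounded to 4 dp:

0.8769 %


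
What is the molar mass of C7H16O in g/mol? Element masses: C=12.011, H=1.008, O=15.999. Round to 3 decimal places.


M = sum(count * atomic_mass) over atoms.
M = 7*12.011 + 16*1.008 + 1*15.999
M = 84.077 + 16.128 + 15.999
M = 116.204 g/mol, rounded to 3 dp:

116.204 g/mol


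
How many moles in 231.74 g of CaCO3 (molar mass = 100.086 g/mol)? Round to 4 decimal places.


n = mass / M
n = 231.74 / 100.086
n = 2.31540875 mol, rounded to 4 dp:

2.3154 mol


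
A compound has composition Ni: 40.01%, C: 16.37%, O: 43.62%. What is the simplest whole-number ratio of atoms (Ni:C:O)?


Assume 100 g of compound, divide each mass% by atomic mass to get moles, then normalize by the smallest to get a raw atom ratio.
Moles per 100 g: Ni: 40.01/58.693 = 0.6817, C: 16.37/12.011 = 1.3629, O: 43.62/15.999 = 2.7264
Raw ratio (divide by min = 0.6817): Ni: 1.0, C: 1.999, O: 4.0
Multiply by 1 to clear fractions: Ni: 1.0 ~= 1, C: 1.999 ~= 2, O: 4.0 ~= 4
Reduce by GCD to get the simplest whole-number ratio:

1:2:4


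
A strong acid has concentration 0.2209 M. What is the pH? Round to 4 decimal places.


A strong acid dissociates completely, so [H+] equals the given concentration.
pH = -log10([H+]) = -log10(0.2209)
pH = 0.65580428, rounded to 4 dp:

0.6558


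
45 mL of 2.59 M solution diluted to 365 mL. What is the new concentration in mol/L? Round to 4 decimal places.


Dilution: M1*V1 = M2*V2, solve for M2.
M2 = M1*V1 / V2
M2 = 2.59 * 45 / 365
M2 = 116.55 / 365
M2 = 0.31931507 mol/L, rounded to 4 dp:

0.3193 mol/L


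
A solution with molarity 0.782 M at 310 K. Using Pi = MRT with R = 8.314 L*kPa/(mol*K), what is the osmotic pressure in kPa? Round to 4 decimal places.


Osmotic pressure (van't Hoff): Pi = M*R*T.
RT = 8.314 * 310 = 2577.34
Pi = 0.782 * 2577.34
Pi = 2015.47988 kPa, rounded to 4 dp:

2015.4799 kPa


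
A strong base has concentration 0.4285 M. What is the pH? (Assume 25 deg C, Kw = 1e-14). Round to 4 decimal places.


A strong base dissociates completely, so [OH-] equals the given concentration.
pOH = -log10([OH-]) = -log10(0.4285) = 0.368049
pH = 14 - pOH = 14 - 0.368049
pH = 13.631951, rounded to 4 dp:

13.6320


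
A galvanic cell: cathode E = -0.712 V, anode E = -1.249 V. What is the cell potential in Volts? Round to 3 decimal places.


Standard cell potential: E_cell = E_cathode - E_anode.
E_cell = -0.712 - (-1.249)
E_cell = 0.537 V, rounded to 3 dp:

0.537 V


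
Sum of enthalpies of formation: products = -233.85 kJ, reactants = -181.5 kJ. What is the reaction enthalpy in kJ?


dH_rxn = sum(dH_f products) - sum(dH_f reactants)
dH_rxn = -233.85 - (-181.5)
dH_rxn = -52.35 kJ:

-52.35 kJ


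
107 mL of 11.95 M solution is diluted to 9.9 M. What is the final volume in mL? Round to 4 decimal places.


Dilution: M1*V1 = M2*V2, solve for V2.
V2 = M1*V1 / M2
V2 = 11.95 * 107 / 9.9
V2 = 1278.65 / 9.9
V2 = 129.15656566 mL, rounded to 4 dp:

129.1566 mL


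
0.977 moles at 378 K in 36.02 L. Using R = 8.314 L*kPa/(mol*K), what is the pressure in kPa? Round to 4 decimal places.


PV = nRT, solve for P = nRT / V.
nRT = 0.977 * 8.314 * 378 = 3070.4101
P = 3070.4101 / 36.02
P = 85.24181288 kPa, rounded to 4 dp:

85.2418 kPa


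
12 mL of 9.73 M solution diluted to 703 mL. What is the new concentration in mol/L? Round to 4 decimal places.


Dilution: M1*V1 = M2*V2, solve for M2.
M2 = M1*V1 / V2
M2 = 9.73 * 12 / 703
M2 = 116.76 / 703
M2 = 0.16608819 mol/L, rounded to 4 dp:

0.1661 mol/L


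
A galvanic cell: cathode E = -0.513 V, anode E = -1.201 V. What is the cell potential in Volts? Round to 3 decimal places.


Standard cell potential: E_cell = E_cathode - E_anode.
E_cell = -0.513 - (-1.201)
E_cell = 0.688 V, rounded to 3 dp:

0.688 V


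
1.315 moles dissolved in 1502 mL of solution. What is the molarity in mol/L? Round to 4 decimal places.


Convert volume to liters: V_L = V_mL / 1000.
V_L = 1502 / 1000 = 1.502 L
M = n / V_L = 1.315 / 1.502
M = 0.87549933 mol/L, rounded to 4 dp:

0.8755 mol/L


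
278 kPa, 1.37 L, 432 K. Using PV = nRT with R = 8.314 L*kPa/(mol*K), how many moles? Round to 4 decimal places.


PV = nRT, solve for n = PV / (RT).
PV = 278 * 1.37 = 380.86
RT = 8.314 * 432 = 3591.648
n = 380.86 / 3591.648
n = 0.10604046 mol, rounded to 4 dp:

0.1060 mol


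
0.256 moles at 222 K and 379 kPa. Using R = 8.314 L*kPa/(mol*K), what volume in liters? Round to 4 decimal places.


PV = nRT, solve for V = nRT / P.
nRT = 0.256 * 8.314 * 222 = 472.5012
V = 472.5012 / 379
V = 1.24670501 L, rounded to 4 dp:

1.2467 L


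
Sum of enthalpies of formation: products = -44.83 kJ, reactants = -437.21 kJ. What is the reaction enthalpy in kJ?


dH_rxn = sum(dH_f products) - sum(dH_f reactants)
dH_rxn = -44.83 - (-437.21)
dH_rxn = 392.38 kJ:

392.38 kJ


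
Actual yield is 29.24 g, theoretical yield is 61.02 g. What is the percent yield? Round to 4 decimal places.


% yield = 100 * actual / theoretical
% yield = 100 * 29.24 / 61.02
% yield = 47.91871518 %, rounded to 4 dp:

47.9187 %


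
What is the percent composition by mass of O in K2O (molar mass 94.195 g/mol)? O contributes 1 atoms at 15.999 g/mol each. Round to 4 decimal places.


pct = 100 * (n_elem * M_elem) / M_total
mass_contribution = 1 * 15.999 = 15.999 g/mol
pct = 100 * 15.999 / 94.195
pct = 16.98497797 %, rounded to 4 dp:

16.9850 %


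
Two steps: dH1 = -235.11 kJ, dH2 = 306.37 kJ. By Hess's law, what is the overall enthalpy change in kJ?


Hess's law: enthalpy is a state function, so add the step enthalpies.
dH_total = dH1 + dH2 = -235.11 + (306.37)
dH_total = 71.26 kJ:

71.26 kJ


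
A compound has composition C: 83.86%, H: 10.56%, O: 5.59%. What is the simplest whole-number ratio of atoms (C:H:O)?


Assume 100 g of compound, divide each mass% by atomic mass to get moles, then normalize by the smallest to get a raw atom ratio.
Moles per 100 g: C: 83.86/12.011 = 6.9819, H: 10.56/1.008 = 10.4762, O: 5.59/15.999 = 0.3494
Raw ratio (divide by min = 0.3494): C: 19.983, H: 29.984, O: 1.0
Multiply by 1 to clear fractions: C: 19.983 ~= 20, H: 29.984 ~= 30, O: 1.0 ~= 1
Reduce by GCD to get the simplest whole-number ratio:

20:30:1


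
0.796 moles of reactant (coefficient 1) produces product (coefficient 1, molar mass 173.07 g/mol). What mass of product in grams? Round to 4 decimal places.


Use the coefficient ratio to convert reactant moles to product moles, then multiply by the product's molar mass.
moles_P = moles_R * (coeff_P / coeff_R) = 0.796 * (1/1) = 0.796
mass_P = moles_P * M_P = 0.796 * 173.07
mass_P = 137.76372 g, rounded to 4 dp:

137.7637 g


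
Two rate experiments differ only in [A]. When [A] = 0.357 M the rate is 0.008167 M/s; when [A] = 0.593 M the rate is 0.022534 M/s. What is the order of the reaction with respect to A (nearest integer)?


Rate is proportional to [A]^n, so rate2/rate1 = ([A]2/[A]1)^n. Take logs to solve for n.
rate2/rate1 = 0.022534 / 0.008167 = 2.7592
[A]2/[A]1 = 0.593 / 0.357 = 1.6611
n = ln(2.7592) / ln(1.6611) = 2.0
Nearest integer order:

2


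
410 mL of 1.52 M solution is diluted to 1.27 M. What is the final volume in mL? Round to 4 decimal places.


Dilution: M1*V1 = M2*V2, solve for V2.
V2 = M1*V1 / M2
V2 = 1.52 * 410 / 1.27
V2 = 623.2 / 1.27
V2 = 490.70866142 mL, rounded to 4 dp:

490.7087 mL


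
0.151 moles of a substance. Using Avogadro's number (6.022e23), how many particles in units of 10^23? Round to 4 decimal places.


N = n * NA, then divide by 1e23 for the requested units.
N / 1e23 = n * 6.022
N / 1e23 = 0.151 * 6.022
N / 1e23 = 0.909322, rounded to 4 dp:

0.9093


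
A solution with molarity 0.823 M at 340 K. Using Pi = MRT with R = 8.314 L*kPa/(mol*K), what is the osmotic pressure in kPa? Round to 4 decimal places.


Osmotic pressure (van't Hoff): Pi = M*R*T.
RT = 8.314 * 340 = 2826.76
Pi = 0.823 * 2826.76
Pi = 2326.42348 kPa, rounded to 4 dp:

2326.4235 kPa


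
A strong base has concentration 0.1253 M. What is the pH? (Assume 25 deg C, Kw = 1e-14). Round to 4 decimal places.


A strong base dissociates completely, so [OH-] equals the given concentration.
pOH = -log10([OH-]) = -log10(0.1253) = 0.902049
pH = 14 - pOH = 14 - 0.902049
pH = 13.097951, rounded to 4 dp:

13.0980


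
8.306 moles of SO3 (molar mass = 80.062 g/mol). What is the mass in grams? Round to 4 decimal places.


mass = n * M
mass = 8.306 * 80.062
mass = 664.994972 g, rounded to 4 dp:

664.9950 g


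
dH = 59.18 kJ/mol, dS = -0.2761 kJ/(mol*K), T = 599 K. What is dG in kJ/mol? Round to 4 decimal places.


Gibbs: dG = dH - T*dS (consistent units, dS already in kJ/(mol*K)).
T*dS = 599 * -0.2761 = -165.3839
dG = 59.18 - (-165.3839)
dG = 224.5639 kJ/mol, rounded to 4 dp:

224.5639 kJ/mol


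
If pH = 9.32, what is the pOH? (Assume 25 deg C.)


At 25 deg C, pH + pOH = 14.
pOH = 14 - pH = 14 - 9.32
pOH = 4.68:

4.68


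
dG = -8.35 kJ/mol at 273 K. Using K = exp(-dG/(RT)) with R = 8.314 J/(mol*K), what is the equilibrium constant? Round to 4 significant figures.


dG is in kJ/mol; multiply by 1000 to match R in J/(mol*K).
RT = 8.314 * 273 = 2269.722 J/mol
exponent = -dG*1000 / (RT) = -(-8.35*1000) / 2269.722 = 3.67886464
K = exp(3.67886464)
K = 39.601407, rounded to 4 significant figures:

39.60


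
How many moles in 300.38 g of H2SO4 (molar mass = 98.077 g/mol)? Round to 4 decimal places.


n = mass / M
n = 300.38 / 98.077
n = 3.06269564 mol, rounded to 4 dp:

3.0627 mol


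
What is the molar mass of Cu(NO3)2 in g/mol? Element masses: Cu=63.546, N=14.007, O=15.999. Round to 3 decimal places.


M = sum(count * atomic_mass) over atoms.
M = 1*63.546 + 2*14.007 + 6*15.999
M = 63.546 + 28.014 + 95.994
M = 187.554 g/mol, rounded to 3 dp:

187.554 g/mol


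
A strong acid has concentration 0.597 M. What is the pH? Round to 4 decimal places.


A strong acid dissociates completely, so [H+] equals the given concentration.
pH = -log10([H+]) = -log10(0.597)
pH = 0.22402567, rounded to 4 dp:

0.2240


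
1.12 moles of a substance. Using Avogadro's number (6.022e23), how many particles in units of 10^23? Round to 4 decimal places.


N = n * NA, then divide by 1e23 for the requested units.
N / 1e23 = n * 6.022
N / 1e23 = 1.12 * 6.022
N / 1e23 = 6.74464, rounded to 4 dp:

6.7446


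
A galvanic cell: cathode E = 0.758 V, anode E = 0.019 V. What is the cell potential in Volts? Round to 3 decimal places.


Standard cell potential: E_cell = E_cathode - E_anode.
E_cell = 0.758 - (0.019)
E_cell = 0.739 V, rounded to 3 dp:

0.739 V


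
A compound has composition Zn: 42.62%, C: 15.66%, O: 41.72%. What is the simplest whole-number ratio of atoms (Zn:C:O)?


Assume 100 g of compound, divide each mass% by atomic mass to get moles, then normalize by the smallest to get a raw atom ratio.
Moles per 100 g: Zn: 42.62/65.38 = 0.6519, C: 15.66/12.011 = 1.3038, O: 41.72/15.999 = 2.6077
Raw ratio (divide by min = 0.6519): Zn: 1.0, C: 2.0, O: 4.0
Multiply by 1 to clear fractions: Zn: 1.0 ~= 1, C: 2.0 ~= 2, O: 4.0 ~= 4
Reduce by GCD to get the simplest whole-number ratio:

1:2:4


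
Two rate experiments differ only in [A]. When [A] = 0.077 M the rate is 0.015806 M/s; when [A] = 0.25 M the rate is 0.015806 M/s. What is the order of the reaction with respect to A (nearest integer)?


Rate is proportional to [A]^n, so rate2/rate1 = ([A]2/[A]1)^n. Take logs to solve for n.
rate2/rate1 = 0.015806 / 0.015806 = 1.0
[A]2/[A]1 = 0.25 / 0.077 = 3.2468
n = ln(1.0) / ln(3.2468) = 0.0
Nearest integer order:

0


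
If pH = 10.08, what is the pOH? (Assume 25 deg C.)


At 25 deg C, pH + pOH = 14.
pOH = 14 - pH = 14 - 10.08
pOH = 3.92:

3.92


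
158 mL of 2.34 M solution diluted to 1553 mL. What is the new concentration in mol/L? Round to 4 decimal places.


Dilution: M1*V1 = M2*V2, solve for M2.
M2 = M1*V1 / V2
M2 = 2.34 * 158 / 1553
M2 = 369.72 / 1553
M2 = 0.23806825 mol/L, rounded to 4 dp:

0.2381 mol/L


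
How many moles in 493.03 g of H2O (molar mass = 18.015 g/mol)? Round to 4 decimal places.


n = mass / M
n = 493.03 / 18.015
n = 27.3677491 mol, rounded to 4 dp:

27.3677 mol


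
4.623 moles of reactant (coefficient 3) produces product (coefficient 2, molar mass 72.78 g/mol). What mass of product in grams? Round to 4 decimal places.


Use the coefficient ratio to convert reactant moles to product moles, then multiply by the product's molar mass.
moles_P = moles_R * (coeff_P / coeff_R) = 4.623 * (2/3) = 3.082
mass_P = moles_P * M_P = 3.082 * 72.78
mass_P = 224.30796 g, rounded to 4 dp:

224.3080 g


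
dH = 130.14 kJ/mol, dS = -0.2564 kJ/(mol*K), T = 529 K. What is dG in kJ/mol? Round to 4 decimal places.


Gibbs: dG = dH - T*dS (consistent units, dS already in kJ/(mol*K)).
T*dS = 529 * -0.2564 = -135.6356
dG = 130.14 - (-135.6356)
dG = 265.7756 kJ/mol, rounded to 4 dp:

265.7756 kJ/mol


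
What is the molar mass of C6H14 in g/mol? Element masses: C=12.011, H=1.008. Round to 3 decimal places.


M = sum(count * atomic_mass) over atoms.
M = 6*12.011 + 14*1.008
M = 72.066 + 14.112
M = 86.178 g/mol, rounded to 3 dp:

86.178 g/mol


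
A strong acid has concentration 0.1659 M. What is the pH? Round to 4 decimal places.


A strong acid dissociates completely, so [H+] equals the given concentration.
pH = -log10([H+]) = -log10(0.1659)
pH = 0.78015361, rounded to 4 dp:

0.7802


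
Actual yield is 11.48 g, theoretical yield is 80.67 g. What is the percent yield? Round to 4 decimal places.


% yield = 100 * actual / theoretical
% yield = 100 * 11.48 / 80.67
% yield = 14.23081691 %, rounded to 4 dp:

14.2308 %


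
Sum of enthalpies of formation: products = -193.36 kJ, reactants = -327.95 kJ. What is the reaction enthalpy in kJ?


dH_rxn = sum(dH_f products) - sum(dH_f reactants)
dH_rxn = -193.36 - (-327.95)
dH_rxn = 134.59 kJ:

134.59 kJ


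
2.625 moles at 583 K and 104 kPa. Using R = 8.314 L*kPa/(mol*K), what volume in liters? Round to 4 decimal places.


PV = nRT, solve for V = nRT / P.
nRT = 2.625 * 8.314 * 583 = 12723.5377
V = 12723.5377 / 104
V = 122.34170865 L, rounded to 4 dp:

122.3417 L


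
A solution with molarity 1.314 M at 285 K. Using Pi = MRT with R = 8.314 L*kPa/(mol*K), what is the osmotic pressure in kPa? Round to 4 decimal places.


Osmotic pressure (van't Hoff): Pi = M*R*T.
RT = 8.314 * 285 = 2369.49
Pi = 1.314 * 2369.49
Pi = 3113.50986 kPa, rounded to 4 dp:

3113.5099 kPa


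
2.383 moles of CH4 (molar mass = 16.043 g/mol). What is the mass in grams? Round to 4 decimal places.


mass = n * M
mass = 2.383 * 16.043
mass = 38.230469 g, rounded to 4 dp:

38.2305 g


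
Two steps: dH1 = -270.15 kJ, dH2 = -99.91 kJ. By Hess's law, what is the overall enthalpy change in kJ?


Hess's law: enthalpy is a state function, so add the step enthalpies.
dH_total = dH1 + dH2 = -270.15 + (-99.91)
dH_total = -370.06 kJ:

-370.06 kJ


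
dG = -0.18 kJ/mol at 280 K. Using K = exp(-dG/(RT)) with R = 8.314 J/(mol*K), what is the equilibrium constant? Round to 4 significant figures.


dG is in kJ/mol; multiply by 1000 to match R in J/(mol*K).
RT = 8.314 * 280 = 2327.92 J/mol
exponent = -dG*1000 / (RT) = -(-0.18*1000) / 2327.92 = 0.07732224
K = exp(0.07732224)
K = 1.0803902, rounded to 4 significant figures:

1.080


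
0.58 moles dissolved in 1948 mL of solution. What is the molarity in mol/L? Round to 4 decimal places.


Convert volume to liters: V_L = V_mL / 1000.
V_L = 1948 / 1000 = 1.948 L
M = n / V_L = 0.58 / 1.948
M = 0.29774127 mol/L, rounded to 4 dp:

0.2977 mol/L


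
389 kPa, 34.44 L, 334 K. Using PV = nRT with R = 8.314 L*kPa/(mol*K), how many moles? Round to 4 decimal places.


PV = nRT, solve for n = PV / (RT).
PV = 389 * 34.44 = 13397.16
RT = 8.314 * 334 = 2776.876
n = 13397.16 / 2776.876
n = 4.82454384 mol, rounded to 4 dp:

4.8245 mol


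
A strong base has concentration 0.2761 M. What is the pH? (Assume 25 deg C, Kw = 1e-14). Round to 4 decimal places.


A strong base dissociates completely, so [OH-] equals the given concentration.
pOH = -log10([OH-]) = -log10(0.2761) = 0.558934
pH = 14 - pOH = 14 - 0.558934
pH = 13.441066, rounded to 4 dp:

13.4411


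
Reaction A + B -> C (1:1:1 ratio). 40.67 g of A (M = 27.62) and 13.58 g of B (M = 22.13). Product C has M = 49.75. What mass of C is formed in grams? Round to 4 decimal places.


Find moles of each reactant; the smaller value is the limiting reagent in a 1:1:1 reaction, so moles_C equals moles of the limiter.
n_A = mass_A / M_A = 40.67 / 27.62 = 1.472484 mol
n_B = mass_B / M_B = 13.58 / 22.13 = 0.613647 mol
Limiting reagent: B (smaller), n_limiting = 0.613647 mol
mass_C = n_limiting * M_C = 0.613647 * 49.75
mass_C = 30.52893825 g, rounded to 4 dp:

30.5289 g


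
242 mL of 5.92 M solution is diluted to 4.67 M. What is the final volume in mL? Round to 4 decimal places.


Dilution: M1*V1 = M2*V2, solve for V2.
V2 = M1*V1 / M2
V2 = 5.92 * 242 / 4.67
V2 = 1432.64 / 4.67
V2 = 306.7751606 mL, rounded to 4 dp:

306.7752 mL


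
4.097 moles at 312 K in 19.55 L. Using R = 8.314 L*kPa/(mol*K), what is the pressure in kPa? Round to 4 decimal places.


PV = nRT, solve for P = nRT / V.
nRT = 4.097 * 8.314 * 312 = 10627.4869
P = 10627.4869 / 19.55
P = 543.60546803 kPa, rounded to 4 dp:

543.6055 kPa


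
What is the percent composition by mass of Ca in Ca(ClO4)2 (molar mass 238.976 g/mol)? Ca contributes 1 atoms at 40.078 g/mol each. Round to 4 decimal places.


pct = 100 * (n_elem * M_elem) / M_total
mass_contribution = 1 * 40.078 = 40.078 g/mol
pct = 100 * 40.078 / 238.976
pct = 16.77072175 %, rounded to 4 dp:

16.7707 %


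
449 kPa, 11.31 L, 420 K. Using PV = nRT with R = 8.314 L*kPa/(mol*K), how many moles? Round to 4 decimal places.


PV = nRT, solve for n = PV / (RT).
PV = 449 * 11.31 = 5078.19
RT = 8.314 * 420 = 3491.88
n = 5078.19 / 3491.88
n = 1.45428537 mol, rounded to 4 dp:

1.4543 mol


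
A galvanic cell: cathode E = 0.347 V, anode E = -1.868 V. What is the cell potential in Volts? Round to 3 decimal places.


Standard cell potential: E_cell = E_cathode - E_anode.
E_cell = 0.347 - (-1.868)
E_cell = 2.215 V, rounded to 3 dp:

2.215 V


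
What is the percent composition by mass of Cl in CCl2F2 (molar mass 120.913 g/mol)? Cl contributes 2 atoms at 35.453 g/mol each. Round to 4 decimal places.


pct = 100 * (n_elem * M_elem) / M_total
mass_contribution = 2 * 35.453 = 70.906 g/mol
pct = 100 * 70.906 / 120.913
pct = 58.6421642 %, rounded to 4 dp:

58.6422 %


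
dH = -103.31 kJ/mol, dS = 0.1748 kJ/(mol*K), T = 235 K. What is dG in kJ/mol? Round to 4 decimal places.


Gibbs: dG = dH - T*dS (consistent units, dS already in kJ/(mol*K)).
T*dS = 235 * 0.1748 = 41.078
dG = -103.31 - (41.078)
dG = -144.388 kJ/mol, rounded to 4 dp:

-144.3880 kJ/mol


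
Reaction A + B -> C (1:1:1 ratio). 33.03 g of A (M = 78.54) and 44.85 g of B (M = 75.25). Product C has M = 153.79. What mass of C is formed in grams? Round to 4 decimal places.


Find moles of each reactant; the smaller value is the limiting reagent in a 1:1:1 reaction, so moles_C equals moles of the limiter.
n_A = mass_A / M_A = 33.03 / 78.54 = 0.42055 mol
n_B = mass_B / M_B = 44.85 / 75.25 = 0.596013 mol
Limiting reagent: A (smaller), n_limiting = 0.42055 mol
mass_C = n_limiting * M_C = 0.42055 * 153.79
mass_C = 64.6763845 g, rounded to 4 dp:

64.6764 g


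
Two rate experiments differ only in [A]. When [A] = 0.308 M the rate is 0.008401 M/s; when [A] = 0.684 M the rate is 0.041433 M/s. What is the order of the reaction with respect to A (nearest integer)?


Rate is proportional to [A]^n, so rate2/rate1 = ([A]2/[A]1)^n. Take logs to solve for n.
rate2/rate1 = 0.041433 / 0.008401 = 4.9319
[A]2/[A]1 = 0.684 / 0.308 = 2.2208
n = ln(4.9319) / ln(2.2208) = 2.0
Nearest integer order:

2


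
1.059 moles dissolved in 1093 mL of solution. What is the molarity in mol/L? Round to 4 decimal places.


Convert volume to liters: V_L = V_mL / 1000.
V_L = 1093 / 1000 = 1.093 L
M = n / V_L = 1.059 / 1.093
M = 0.96889296 mol/L, rounded to 4 dp:

0.9689 mol/L


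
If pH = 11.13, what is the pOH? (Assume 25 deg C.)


At 25 deg C, pH + pOH = 14.
pOH = 14 - pH = 14 - 11.13
pOH = 2.87:

2.87


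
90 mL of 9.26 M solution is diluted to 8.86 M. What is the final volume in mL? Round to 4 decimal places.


Dilution: M1*V1 = M2*V2, solve for V2.
V2 = M1*V1 / M2
V2 = 9.26 * 90 / 8.86
V2 = 833.4 / 8.86
V2 = 94.06320542 mL, rounded to 4 dp:

94.0632 mL


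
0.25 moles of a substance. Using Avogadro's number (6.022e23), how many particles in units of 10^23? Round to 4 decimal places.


N = n * NA, then divide by 1e23 for the requested units.
N / 1e23 = n * 6.022
N / 1e23 = 0.25 * 6.022
N / 1e23 = 1.5055, rounded to 4 dp:

1.5055


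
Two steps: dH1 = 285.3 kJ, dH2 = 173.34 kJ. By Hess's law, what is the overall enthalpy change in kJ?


Hess's law: enthalpy is a state function, so add the step enthalpies.
dH_total = dH1 + dH2 = 285.3 + (173.34)
dH_total = 458.64 kJ:

458.64 kJ


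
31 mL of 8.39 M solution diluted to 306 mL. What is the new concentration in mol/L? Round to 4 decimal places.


Dilution: M1*V1 = M2*V2, solve for M2.
M2 = M1*V1 / V2
M2 = 8.39 * 31 / 306
M2 = 260.09 / 306
M2 = 0.84996732 mol/L, rounded to 4 dp:

0.8500 mol/L


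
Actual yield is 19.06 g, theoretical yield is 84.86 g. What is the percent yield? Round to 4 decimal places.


% yield = 100 * actual / theoretical
% yield = 100 * 19.06 / 84.86
% yield = 22.46052321 %, rounded to 4 dp:

22.4605 %


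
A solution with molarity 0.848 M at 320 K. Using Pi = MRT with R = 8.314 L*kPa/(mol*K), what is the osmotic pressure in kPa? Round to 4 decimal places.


Osmotic pressure (van't Hoff): Pi = M*R*T.
RT = 8.314 * 320 = 2660.48
Pi = 0.848 * 2660.48
Pi = 2256.08704 kPa, rounded to 4 dp:

2256.0870 kPa


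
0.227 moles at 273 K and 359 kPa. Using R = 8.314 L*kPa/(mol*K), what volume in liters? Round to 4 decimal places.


PV = nRT, solve for V = nRT / P.
nRT = 0.227 * 8.314 * 273 = 515.2269
V = 515.2269 / 359
V = 1.43517242 L, rounded to 4 dp:

1.4352 L


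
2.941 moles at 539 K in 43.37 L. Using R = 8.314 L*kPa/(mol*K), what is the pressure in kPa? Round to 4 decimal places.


PV = nRT, solve for P = nRT / V.
nRT = 2.941 * 8.314 * 539 = 13179.3445
P = 13179.3445 / 43.37
P = 303.88158866 kPa, rounded to 4 dp:

303.8816 kPa


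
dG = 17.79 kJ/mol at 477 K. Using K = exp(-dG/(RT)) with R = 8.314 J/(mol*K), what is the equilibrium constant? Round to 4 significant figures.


dG is in kJ/mol; multiply by 1000 to match R in J/(mol*K).
RT = 8.314 * 477 = 3965.778 J/mol
exponent = -dG*1000 / (RT) = -(17.79*1000) / 3965.778 = -4.48587894
K = exp(-4.48587894)
K = 0.01126698, rounded to 4 significant figures:

0.01127


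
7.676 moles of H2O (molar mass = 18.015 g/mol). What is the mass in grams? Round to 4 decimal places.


mass = n * M
mass = 7.676 * 18.015
mass = 138.28314 g, rounded to 4 dp:

138.2831 g


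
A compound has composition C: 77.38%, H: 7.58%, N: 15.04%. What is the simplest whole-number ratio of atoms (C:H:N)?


Assume 100 g of compound, divide each mass% by atomic mass to get moles, then normalize by the smallest to get a raw atom ratio.
Moles per 100 g: C: 77.38/12.011 = 6.4424, H: 7.58/1.008 = 7.5198, N: 15.04/14.007 = 1.0737
Raw ratio (divide by min = 1.0737): C: 6.0, H: 7.003, N: 1.0
Multiply by 1 to clear fractions: C: 6.0 ~= 6, H: 7.003 ~= 7, N: 1.0 ~= 1
Reduce by GCD to get the simplest whole-number ratio:

6:7:1


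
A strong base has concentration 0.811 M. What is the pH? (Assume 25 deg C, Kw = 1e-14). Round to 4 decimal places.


A strong base dissociates completely, so [OH-] equals the given concentration.
pOH = -log10([OH-]) = -log10(0.811) = 0.090979
pH = 14 - pOH = 14 - 0.090979
pH = 13.909021, rounded to 4 dp:

13.9090


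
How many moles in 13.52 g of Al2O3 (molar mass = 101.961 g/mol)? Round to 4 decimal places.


n = mass / M
n = 13.52 / 101.961
n = 0.13259972 mol, rounded to 4 dp:

0.1326 mol


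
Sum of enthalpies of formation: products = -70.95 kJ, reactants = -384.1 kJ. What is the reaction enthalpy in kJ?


dH_rxn = sum(dH_f products) - sum(dH_f reactants)
dH_rxn = -70.95 - (-384.1)
dH_rxn = 313.15 kJ:

313.15 kJ


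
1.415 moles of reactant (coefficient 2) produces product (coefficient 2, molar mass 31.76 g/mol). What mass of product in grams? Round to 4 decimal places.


Use the coefficient ratio to convert reactant moles to product moles, then multiply by the product's molar mass.
moles_P = moles_R * (coeff_P / coeff_R) = 1.415 * (2/2) = 1.415
mass_P = moles_P * M_P = 1.415 * 31.76
mass_P = 44.9404 g, rounded to 4 dp:

44.9404 g


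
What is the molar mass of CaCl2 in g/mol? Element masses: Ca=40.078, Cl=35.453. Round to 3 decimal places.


M = sum(count * atomic_mass) over atoms.
M = 1*40.078 + 2*35.453
M = 40.078 + 70.906
M = 110.984 g/mol, rounded to 3 dp:

110.984 g/mol


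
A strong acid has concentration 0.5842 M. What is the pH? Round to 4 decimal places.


A strong acid dissociates completely, so [H+] equals the given concentration.
pH = -log10([H+]) = -log10(0.5842)
pH = 0.23343845, rounded to 4 dp:

0.2334


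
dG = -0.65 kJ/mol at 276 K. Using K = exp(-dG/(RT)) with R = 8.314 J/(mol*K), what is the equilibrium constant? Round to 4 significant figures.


dG is in kJ/mol; multiply by 1000 to match R in J/(mol*K).
RT = 8.314 * 276 = 2294.664 J/mol
exponent = -dG*1000 / (RT) = -(-0.65*1000) / 2294.664 = 0.28326587
K = exp(0.28326587)
K = 1.327458, rounded to 4 significant figures:

1.327


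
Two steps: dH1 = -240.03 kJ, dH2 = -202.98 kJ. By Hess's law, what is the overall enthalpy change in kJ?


Hess's law: enthalpy is a state function, so add the step enthalpies.
dH_total = dH1 + dH2 = -240.03 + (-202.98)
dH_total = -443.01 kJ:

-443.01 kJ


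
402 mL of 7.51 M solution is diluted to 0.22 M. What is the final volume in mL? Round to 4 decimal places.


Dilution: M1*V1 = M2*V2, solve for V2.
V2 = M1*V1 / M2
V2 = 7.51 * 402 / 0.22
V2 = 3019.02 / 0.22
V2 = 13722.81818182 mL, rounded to 4 dp:

13722.8182 mL


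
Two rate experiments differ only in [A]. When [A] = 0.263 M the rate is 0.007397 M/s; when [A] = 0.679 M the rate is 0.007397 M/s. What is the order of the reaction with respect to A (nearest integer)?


Rate is proportional to [A]^n, so rate2/rate1 = ([A]2/[A]1)^n. Take logs to solve for n.
rate2/rate1 = 0.007397 / 0.007397 = 1.0
[A]2/[A]1 = 0.679 / 0.263 = 2.5817
n = ln(1.0) / ln(2.5817) = 0.0
Nearest integer order:

0


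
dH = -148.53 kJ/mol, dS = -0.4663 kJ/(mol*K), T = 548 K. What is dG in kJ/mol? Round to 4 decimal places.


Gibbs: dG = dH - T*dS (consistent units, dS already in kJ/(mol*K)).
T*dS = 548 * -0.4663 = -255.5324
dG = -148.53 - (-255.5324)
dG = 107.0024 kJ/mol, rounded to 4 dp:

107.0024 kJ/mol


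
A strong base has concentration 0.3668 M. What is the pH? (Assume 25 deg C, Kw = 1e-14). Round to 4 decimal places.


A strong base dissociates completely, so [OH-] equals the given concentration.
pOH = -log10([OH-]) = -log10(0.3668) = 0.435571
pH = 14 - pOH = 14 - 0.435571
pH = 13.564429, rounded to 4 dp:

13.5644


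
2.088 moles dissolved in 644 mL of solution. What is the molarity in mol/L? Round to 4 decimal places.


Convert volume to liters: V_L = V_mL / 1000.
V_L = 644 / 1000 = 0.644 L
M = n / V_L = 2.088 / 0.644
M = 3.24223602 mol/L, rounded to 4 dp:

3.2422 mol/L


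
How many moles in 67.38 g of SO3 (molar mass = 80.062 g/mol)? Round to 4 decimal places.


n = mass / M
n = 67.38 / 80.062
n = 0.84159776 mol, rounded to 4 dp:

0.8416 mol


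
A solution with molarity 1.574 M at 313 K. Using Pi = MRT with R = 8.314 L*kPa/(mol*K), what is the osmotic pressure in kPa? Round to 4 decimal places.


Osmotic pressure (van't Hoff): Pi = M*R*T.
RT = 8.314 * 313 = 2602.282
Pi = 1.574 * 2602.282
Pi = 4095.991868 kPa, rounded to 4 dp:

4095.9919 kPa


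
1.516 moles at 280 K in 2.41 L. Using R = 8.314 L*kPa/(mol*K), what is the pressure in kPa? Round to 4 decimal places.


PV = nRT, solve for P = nRT / V.
nRT = 1.516 * 8.314 * 280 = 3529.1267
P = 3529.1267 / 2.41
P = 1464.36792531 kPa, rounded to 4 dp:

1464.3679 kPa


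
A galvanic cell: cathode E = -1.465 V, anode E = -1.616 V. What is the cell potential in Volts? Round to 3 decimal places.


Standard cell potential: E_cell = E_cathode - E_anode.
E_cell = -1.465 - (-1.616)
E_cell = 0.151 V, rounded to 3 dp:

0.151 V


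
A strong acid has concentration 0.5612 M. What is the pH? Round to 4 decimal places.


A strong acid dissociates completely, so [H+] equals the given concentration.
pH = -log10([H+]) = -log10(0.5612)
pH = 0.25088234, rounded to 4 dp:

0.2509


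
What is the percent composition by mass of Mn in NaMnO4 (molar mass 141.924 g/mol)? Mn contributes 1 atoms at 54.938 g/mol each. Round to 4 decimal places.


pct = 100 * (n_elem * M_elem) / M_total
mass_contribution = 1 * 54.938 = 54.938 g/mol
pct = 100 * 54.938 / 141.924
pct = 38.70945013 %, rounded to 4 dp:

38.7095 %


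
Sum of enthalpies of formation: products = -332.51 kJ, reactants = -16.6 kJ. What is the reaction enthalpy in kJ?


dH_rxn = sum(dH_f products) - sum(dH_f reactants)
dH_rxn = -332.51 - (-16.6)
dH_rxn = -315.91 kJ:

-315.91 kJ


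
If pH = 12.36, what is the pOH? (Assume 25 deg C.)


At 25 deg C, pH + pOH = 14.
pOH = 14 - pH = 14 - 12.36
pOH = 1.64:

1.64


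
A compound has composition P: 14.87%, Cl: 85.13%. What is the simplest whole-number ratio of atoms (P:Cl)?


Assume 100 g of compound, divide each mass% by atomic mass to get moles, then normalize by the smallest to get a raw atom ratio.
Moles per 100 g: P: 14.87/30.974 = 0.4801, Cl: 85.13/35.453 = 2.4012
Raw ratio (divide by min = 0.4801): P: 1.0, Cl: 5.002
Multiply by 1 to clear fractions: P: 1.0 ~= 1, Cl: 5.002 ~= 5
Reduce by GCD to get the simplest whole-number ratio:

1:5


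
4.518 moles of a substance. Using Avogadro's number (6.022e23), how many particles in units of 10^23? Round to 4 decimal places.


N = n * NA, then divide by 1e23 for the requested units.
N / 1e23 = n * 6.022
N / 1e23 = 4.518 * 6.022
N / 1e23 = 27.207396, rounded to 4 dp:

27.2074


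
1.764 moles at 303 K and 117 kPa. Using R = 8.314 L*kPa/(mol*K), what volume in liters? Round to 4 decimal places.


PV = nRT, solve for V = nRT / P.
nRT = 1.764 * 8.314 * 303 = 4443.7665
V = 4443.7665 / 117
V = 37.98091026 L, rounded to 4 dp:

37.9809 L


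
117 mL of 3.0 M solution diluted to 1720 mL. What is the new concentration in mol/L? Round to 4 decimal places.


Dilution: M1*V1 = M2*V2, solve for M2.
M2 = M1*V1 / V2
M2 = 3.0 * 117 / 1720
M2 = 351.0 / 1720
M2 = 0.20406977 mol/L, rounded to 4 dp:

0.2041 mol/L


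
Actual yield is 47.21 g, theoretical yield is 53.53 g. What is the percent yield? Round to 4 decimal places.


% yield = 100 * actual / theoretical
% yield = 100 * 47.21 / 53.53
% yield = 88.19353633 %, rounded to 4 dp:

88.1935 %


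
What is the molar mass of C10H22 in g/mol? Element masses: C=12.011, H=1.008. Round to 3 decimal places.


M = sum(count * atomic_mass) over atoms.
M = 10*12.011 + 22*1.008
M = 120.11 + 22.176
M = 142.286 g/mol, rounded to 3 dp:

142.286 g/mol


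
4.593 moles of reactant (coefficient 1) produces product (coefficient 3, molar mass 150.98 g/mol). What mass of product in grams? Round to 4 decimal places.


Use the coefficient ratio to convert reactant moles to product moles, then multiply by the product's molar mass.
moles_P = moles_R * (coeff_P / coeff_R) = 4.593 * (3/1) = 13.779
mass_P = moles_P * M_P = 13.779 * 150.98
mass_P = 2080.35342 g, rounded to 4 dp:

2080.3534 g


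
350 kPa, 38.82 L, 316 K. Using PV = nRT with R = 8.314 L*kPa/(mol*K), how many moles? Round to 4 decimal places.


PV = nRT, solve for n = PV / (RT).
PV = 350 * 38.82 = 13587.0
RT = 8.314 * 316 = 2627.224
n = 13587.0 / 2627.224
n = 5.17161841 mol, rounded to 4 dp:

5.1716 mol


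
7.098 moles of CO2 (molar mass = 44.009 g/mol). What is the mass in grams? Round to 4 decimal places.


mass = n * M
mass = 7.098 * 44.009
mass = 312.375882 g, rounded to 4 dp:

312.3759 g


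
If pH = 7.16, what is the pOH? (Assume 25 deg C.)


At 25 deg C, pH + pOH = 14.
pOH = 14 - pH = 14 - 7.16
pOH = 6.84:

6.84


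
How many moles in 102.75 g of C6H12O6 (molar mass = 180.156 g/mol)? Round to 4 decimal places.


n = mass / M
n = 102.75 / 180.156
n = 0.57033904 mol, rounded to 4 dp:

0.5703 mol


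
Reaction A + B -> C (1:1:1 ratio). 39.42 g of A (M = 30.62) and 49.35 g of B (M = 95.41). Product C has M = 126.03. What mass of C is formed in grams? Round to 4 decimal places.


Find moles of each reactant; the smaller value is the limiting reagent in a 1:1:1 reaction, so moles_C equals moles of the limiter.
n_A = mass_A / M_A = 39.42 / 30.62 = 1.287394 mol
n_B = mass_B / M_B = 49.35 / 95.41 = 0.517241 mol
Limiting reagent: B (smaller), n_limiting = 0.517241 mol
mass_C = n_limiting * M_C = 0.517241 * 126.03
mass_C = 65.18788323 g, rounded to 4 dp:

65.1879 g


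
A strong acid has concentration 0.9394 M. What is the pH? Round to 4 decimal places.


A strong acid dissociates completely, so [H+] equals the given concentration.
pH = -log10([H+]) = -log10(0.9394)
pH = 0.02714944, rounded to 4 dp:

0.0271


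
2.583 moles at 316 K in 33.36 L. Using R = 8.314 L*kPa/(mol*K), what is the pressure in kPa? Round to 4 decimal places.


PV = nRT, solve for P = nRT / V.
nRT = 2.583 * 8.314 * 316 = 6786.1196
P = 6786.1196 / 33.36
P = 203.42085132 kPa, rounded to 4 dp:

203.4209 kPa


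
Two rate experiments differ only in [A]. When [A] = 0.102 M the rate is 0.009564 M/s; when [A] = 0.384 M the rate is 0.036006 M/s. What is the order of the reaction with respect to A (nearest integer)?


Rate is proportional to [A]^n, so rate2/rate1 = ([A]2/[A]1)^n. Take logs to solve for n.
rate2/rate1 = 0.036006 / 0.009564 = 3.7647
[A]2/[A]1 = 0.384 / 0.102 = 3.7647
n = ln(3.7647) / ln(3.7647) = 1.0
Nearest integer order:

1


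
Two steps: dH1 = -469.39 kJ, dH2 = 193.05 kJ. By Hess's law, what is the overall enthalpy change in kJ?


Hess's law: enthalpy is a state function, so add the step enthalpies.
dH_total = dH1 + dH2 = -469.39 + (193.05)
dH_total = -276.34 kJ:

-276.34 kJ


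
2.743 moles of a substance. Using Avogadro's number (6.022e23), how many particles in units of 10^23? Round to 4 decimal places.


N = n * NA, then divide by 1e23 for the requested units.
N / 1e23 = n * 6.022
N / 1e23 = 2.743 * 6.022
N / 1e23 = 16.518346, rounded to 4 dp:

16.5183


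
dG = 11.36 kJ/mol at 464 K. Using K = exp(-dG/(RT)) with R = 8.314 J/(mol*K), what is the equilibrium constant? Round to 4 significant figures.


dG is in kJ/mol; multiply by 1000 to match R in J/(mol*K).
RT = 8.314 * 464 = 3857.696 J/mol
exponent = -dG*1000 / (RT) = -(11.36*1000) / 3857.696 = -2.94476288
K = exp(-2.94476288)
K = 0.052614534, rounded to 4 significant figures:

0.05261


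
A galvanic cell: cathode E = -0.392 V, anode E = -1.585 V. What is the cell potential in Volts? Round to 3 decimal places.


Standard cell potential: E_cell = E_cathode - E_anode.
E_cell = -0.392 - (-1.585)
E_cell = 1.193 V, rounded to 3 dp:

1.193 V
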